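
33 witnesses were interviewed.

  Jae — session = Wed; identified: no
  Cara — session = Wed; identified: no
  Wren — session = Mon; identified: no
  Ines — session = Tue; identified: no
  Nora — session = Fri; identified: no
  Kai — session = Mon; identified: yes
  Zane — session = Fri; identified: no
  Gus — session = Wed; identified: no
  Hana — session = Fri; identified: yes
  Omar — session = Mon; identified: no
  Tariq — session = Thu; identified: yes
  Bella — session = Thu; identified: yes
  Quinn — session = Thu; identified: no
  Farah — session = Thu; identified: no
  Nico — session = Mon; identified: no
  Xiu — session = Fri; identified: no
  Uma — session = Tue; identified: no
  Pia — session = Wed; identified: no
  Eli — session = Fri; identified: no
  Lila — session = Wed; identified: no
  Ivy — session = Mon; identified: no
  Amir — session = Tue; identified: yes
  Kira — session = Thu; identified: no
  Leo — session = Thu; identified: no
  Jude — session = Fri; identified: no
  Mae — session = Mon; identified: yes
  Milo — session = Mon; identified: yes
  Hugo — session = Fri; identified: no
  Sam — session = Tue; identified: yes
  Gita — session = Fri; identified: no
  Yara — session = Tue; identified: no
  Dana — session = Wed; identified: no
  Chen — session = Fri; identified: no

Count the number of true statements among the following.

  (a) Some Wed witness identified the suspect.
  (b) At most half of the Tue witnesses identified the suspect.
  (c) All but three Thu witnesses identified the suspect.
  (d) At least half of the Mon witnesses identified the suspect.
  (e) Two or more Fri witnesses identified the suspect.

1

(a) Wed: |A| = 6, |A ∩ B| = 0; needs A ∩ B ≠ ∅ (|A ∩ B| ≥ 1) — false.
(b) Tue: |A| = 5, |A ∩ B| = 2; needs |A ∩ B| ≤ |A ∖ B| — true.
(c) Thu: |A| = 6, |A ∩ B| = 2; needs |A ∖ B| = 3 — false.
(d) Mon: |A| = 7, |A ∩ B| = 3; needs |A ∩ B| ≥ |A ∖ B| — false.
(e) Fri: |A| = 9, |A ∩ B| = 1; needs |A ∩ B| ≥ 2 — false.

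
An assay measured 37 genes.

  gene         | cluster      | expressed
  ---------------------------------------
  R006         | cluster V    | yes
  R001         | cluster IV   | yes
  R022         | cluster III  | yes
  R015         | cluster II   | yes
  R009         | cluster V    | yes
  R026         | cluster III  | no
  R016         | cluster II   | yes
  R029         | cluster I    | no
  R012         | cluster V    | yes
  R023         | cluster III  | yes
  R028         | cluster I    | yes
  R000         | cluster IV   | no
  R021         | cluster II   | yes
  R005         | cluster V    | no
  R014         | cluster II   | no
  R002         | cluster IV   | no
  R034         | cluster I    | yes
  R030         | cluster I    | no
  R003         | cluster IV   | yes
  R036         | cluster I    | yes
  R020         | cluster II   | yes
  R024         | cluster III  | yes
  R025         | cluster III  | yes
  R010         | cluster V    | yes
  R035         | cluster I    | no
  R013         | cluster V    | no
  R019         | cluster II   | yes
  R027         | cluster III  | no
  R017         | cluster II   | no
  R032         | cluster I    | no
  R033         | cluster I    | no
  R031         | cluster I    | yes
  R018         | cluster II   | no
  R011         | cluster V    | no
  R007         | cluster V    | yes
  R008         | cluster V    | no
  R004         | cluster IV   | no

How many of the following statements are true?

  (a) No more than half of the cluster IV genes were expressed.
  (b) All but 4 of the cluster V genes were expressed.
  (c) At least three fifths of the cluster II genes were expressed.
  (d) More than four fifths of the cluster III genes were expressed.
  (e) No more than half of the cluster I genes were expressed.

(a) cluster IV: |A| = 5, |A ∩ B| = 2; needs |A ∩ B| ≤ |A ∖ B| — true.
(b) cluster V: |A| = 9, |A ∩ B| = 5; needs |A ∖ B| = 4 — true.
(c) cluster II: |A| = 8, |A ∩ B| = 5; needs |A ∩ B| / |A| ≥ 3/5 — true.
(d) cluster III: |A| = 6, |A ∩ B| = 4; needs |A ∩ B| / |A| > 4/5 — false.
(e) cluster I: |A| = 9, |A ∩ B| = 4; needs |A ∩ B| ≤ |A ∖ B| — true.

4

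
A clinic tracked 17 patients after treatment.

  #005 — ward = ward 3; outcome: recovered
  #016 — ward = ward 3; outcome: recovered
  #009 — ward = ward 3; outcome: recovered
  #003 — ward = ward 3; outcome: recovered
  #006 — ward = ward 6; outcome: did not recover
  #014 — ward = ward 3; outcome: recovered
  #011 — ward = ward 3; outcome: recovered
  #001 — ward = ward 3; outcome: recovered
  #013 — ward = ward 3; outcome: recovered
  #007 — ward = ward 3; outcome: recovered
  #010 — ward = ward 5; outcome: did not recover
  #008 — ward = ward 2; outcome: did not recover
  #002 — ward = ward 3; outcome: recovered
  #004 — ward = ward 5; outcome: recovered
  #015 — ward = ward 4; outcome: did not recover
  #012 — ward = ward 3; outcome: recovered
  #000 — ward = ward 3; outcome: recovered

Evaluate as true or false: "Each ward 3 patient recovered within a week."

Truth condition: A ⊆ B, i.e. every element of A is in B (|A ∖ B| = 0).
A (the restrictor) = {#005, #016, #009, #003, #014, #011, #001, #013, #007, #002, #012, #000}, |A| = 12.
A ∖ B = {}, so |A ∖ B| = 0.
So the statement is true.

True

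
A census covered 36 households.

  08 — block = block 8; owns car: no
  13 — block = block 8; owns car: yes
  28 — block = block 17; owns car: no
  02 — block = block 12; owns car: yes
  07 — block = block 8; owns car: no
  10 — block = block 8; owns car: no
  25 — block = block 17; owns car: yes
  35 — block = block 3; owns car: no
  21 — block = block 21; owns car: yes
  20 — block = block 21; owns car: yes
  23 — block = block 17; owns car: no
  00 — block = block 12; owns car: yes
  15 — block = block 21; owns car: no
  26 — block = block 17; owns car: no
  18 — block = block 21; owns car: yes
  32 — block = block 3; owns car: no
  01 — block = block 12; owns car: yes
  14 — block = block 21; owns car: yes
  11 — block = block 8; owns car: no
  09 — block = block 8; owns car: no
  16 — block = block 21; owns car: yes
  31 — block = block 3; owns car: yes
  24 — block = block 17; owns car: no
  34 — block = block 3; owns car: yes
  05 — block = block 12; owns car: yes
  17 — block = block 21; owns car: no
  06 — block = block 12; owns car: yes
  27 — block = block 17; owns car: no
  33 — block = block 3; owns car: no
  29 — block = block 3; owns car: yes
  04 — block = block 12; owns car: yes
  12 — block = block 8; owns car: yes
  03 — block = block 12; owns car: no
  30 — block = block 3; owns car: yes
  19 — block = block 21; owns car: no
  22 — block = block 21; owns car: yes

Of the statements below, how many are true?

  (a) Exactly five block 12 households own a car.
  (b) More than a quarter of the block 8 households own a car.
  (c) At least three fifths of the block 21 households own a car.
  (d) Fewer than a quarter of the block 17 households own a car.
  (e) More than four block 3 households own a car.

3

(a) block 12: |A| = 7, |A ∩ B| = 6; needs |A ∩ B| = 5 — false.
(b) block 8: |A| = 7, |A ∩ B| = 2; needs |A ∩ B| / |A| > 1/4 — true.
(c) block 21: |A| = 9, |A ∩ B| = 6; needs |A ∩ B| / |A| ≥ 3/5 — true.
(d) block 17: |A| = 6, |A ∩ B| = 1; needs |A ∩ B| / |A| < 1/4 — true.
(e) block 3: |A| = 7, |A ∩ B| = 4; needs |A ∩ B| > 4 — false.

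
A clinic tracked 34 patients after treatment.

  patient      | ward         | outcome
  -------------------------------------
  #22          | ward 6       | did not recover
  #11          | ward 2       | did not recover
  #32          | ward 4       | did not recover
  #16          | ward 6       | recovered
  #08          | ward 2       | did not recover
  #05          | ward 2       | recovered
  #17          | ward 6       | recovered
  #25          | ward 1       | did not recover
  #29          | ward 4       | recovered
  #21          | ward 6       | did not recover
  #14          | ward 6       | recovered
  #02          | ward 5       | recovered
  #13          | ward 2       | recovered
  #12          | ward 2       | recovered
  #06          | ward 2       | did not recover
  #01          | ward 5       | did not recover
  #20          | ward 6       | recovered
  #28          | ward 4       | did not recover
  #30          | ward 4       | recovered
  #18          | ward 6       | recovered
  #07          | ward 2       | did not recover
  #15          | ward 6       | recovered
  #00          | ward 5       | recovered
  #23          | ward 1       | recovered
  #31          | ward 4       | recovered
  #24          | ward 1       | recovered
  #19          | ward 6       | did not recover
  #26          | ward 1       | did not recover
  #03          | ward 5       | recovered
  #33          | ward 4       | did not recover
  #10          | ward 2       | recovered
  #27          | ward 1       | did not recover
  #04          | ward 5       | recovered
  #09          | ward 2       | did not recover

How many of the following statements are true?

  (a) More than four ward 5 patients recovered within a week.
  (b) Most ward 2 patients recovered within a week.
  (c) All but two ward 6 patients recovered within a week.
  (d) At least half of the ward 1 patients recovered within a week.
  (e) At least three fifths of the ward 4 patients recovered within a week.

0

(a) ward 5: |A| = 5, |A ∩ B| = 4; needs |A ∩ B| > 4 — false.
(b) ward 2: |A| = 9, |A ∩ B| = 4; needs |A ∩ B| > |A ∖ B| — false.
(c) ward 6: |A| = 9, |A ∩ B| = 6; needs |A ∖ B| = 2 — false.
(d) ward 1: |A| = 5, |A ∩ B| = 2; needs |A ∩ B| ≥ |A ∖ B| — false.
(e) ward 4: |A| = 6, |A ∩ B| = 3; needs |A ∩ B| / |A| ≥ 3/5 — false.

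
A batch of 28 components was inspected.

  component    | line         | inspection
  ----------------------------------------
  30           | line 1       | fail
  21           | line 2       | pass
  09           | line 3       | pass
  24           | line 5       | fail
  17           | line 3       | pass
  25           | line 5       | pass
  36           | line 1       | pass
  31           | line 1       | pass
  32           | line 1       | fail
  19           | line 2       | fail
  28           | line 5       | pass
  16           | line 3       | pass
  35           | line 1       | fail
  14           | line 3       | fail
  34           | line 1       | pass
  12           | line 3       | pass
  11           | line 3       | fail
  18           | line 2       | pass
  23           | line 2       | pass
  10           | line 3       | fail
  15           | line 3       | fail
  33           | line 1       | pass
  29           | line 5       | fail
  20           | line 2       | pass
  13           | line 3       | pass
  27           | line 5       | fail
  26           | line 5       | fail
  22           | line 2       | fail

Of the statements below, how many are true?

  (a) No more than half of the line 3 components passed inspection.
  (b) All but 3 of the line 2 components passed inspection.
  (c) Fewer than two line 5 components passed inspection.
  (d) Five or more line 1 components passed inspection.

(a) line 3: |A| = 9, |A ∩ B| = 5; needs |A ∩ B| ≤ |A ∖ B| — false.
(b) line 2: |A| = 6, |A ∩ B| = 4; needs |A ∖ B| = 3 — false.
(c) line 5: |A| = 6, |A ∩ B| = 2; needs |A ∩ B| < 2 — false.
(d) line 1: |A| = 7, |A ∩ B| = 4; needs |A ∩ B| ≥ 5 — false.

0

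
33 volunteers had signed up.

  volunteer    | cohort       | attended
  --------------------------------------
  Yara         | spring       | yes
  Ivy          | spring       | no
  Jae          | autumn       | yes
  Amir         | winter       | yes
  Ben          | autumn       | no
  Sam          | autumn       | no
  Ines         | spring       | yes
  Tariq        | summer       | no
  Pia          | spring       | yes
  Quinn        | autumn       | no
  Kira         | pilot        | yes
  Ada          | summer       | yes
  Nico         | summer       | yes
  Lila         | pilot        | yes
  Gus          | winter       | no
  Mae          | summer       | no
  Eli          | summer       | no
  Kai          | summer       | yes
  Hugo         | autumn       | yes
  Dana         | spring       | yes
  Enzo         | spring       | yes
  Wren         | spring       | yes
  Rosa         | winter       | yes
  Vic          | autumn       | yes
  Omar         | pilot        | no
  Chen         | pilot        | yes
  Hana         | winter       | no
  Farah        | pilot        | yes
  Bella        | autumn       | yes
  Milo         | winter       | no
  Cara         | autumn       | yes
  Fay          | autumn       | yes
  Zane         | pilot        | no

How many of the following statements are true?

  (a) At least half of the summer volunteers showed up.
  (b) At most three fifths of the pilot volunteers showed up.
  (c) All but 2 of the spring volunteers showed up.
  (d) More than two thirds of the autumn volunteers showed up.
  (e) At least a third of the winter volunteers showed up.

2

(a) summer: |A| = 6, |A ∩ B| = 3; needs |A ∩ B| ≥ |A ∖ B| — true.
(b) pilot: |A| = 6, |A ∩ B| = 4; needs |A ∩ B| / |A| ≤ 3/5 — false.
(c) spring: |A| = 7, |A ∩ B| = 6; needs |A ∖ B| = 2 — false.
(d) autumn: |A| = 9, |A ∩ B| = 6; needs |A ∩ B| / |A| > 2/3 — false.
(e) winter: |A| = 5, |A ∩ B| = 2; needs |A ∩ B| / |A| ≥ 1/3 — true.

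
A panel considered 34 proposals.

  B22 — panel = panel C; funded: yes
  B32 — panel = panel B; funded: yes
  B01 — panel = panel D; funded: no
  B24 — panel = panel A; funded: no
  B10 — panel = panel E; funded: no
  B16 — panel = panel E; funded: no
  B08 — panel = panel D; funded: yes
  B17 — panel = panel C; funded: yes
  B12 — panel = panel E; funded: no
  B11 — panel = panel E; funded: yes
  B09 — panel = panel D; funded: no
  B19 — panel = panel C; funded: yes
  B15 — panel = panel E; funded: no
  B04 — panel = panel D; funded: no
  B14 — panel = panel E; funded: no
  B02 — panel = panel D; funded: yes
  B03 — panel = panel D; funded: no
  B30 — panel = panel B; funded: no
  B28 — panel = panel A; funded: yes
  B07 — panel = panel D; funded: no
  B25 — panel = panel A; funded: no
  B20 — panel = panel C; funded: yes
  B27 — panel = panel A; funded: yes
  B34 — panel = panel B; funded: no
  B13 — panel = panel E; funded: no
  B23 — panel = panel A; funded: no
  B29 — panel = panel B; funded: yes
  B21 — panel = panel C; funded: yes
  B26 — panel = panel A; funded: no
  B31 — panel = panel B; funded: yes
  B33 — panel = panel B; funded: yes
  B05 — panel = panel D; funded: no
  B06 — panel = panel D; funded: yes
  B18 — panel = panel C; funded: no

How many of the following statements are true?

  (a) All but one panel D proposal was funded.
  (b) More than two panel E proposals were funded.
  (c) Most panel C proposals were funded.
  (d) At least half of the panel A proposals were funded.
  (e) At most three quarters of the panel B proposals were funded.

(a) panel D: |A| = 9, |A ∩ B| = 3; needs |A ∖ B| = 1 — false.
(b) panel E: |A| = 7, |A ∩ B| = 1; needs |A ∩ B| > 2 — false.
(c) panel C: |A| = 6, |A ∩ B| = 5; needs |A ∩ B| > |A ∖ B| — true.
(d) panel A: |A| = 6, |A ∩ B| = 2; needs |A ∩ B| ≥ |A ∖ B| — false.
(e) panel B: |A| = 6, |A ∩ B| = 4; needs |A ∩ B| / |A| ≤ 3/4 — true.

2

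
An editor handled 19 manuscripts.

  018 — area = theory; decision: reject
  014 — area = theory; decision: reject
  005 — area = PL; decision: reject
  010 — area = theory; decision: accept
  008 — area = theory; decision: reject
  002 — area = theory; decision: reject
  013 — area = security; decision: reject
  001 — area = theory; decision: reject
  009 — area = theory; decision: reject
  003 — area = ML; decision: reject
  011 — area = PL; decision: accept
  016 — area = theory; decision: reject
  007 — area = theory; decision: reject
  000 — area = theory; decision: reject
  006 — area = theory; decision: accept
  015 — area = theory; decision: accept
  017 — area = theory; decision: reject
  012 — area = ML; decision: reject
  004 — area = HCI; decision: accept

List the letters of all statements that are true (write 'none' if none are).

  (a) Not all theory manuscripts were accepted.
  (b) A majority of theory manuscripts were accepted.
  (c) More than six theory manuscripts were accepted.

|A| = 13, |A ∩ B| = 3, |A ∖ B| = 10.
(a) A ⊄ B (|A ∖ B| ≥ 1): holds.
(b) |A ∩ B| > |A ∖ B|: fails.
(c) |A ∩ B| > 6: fails.

(a)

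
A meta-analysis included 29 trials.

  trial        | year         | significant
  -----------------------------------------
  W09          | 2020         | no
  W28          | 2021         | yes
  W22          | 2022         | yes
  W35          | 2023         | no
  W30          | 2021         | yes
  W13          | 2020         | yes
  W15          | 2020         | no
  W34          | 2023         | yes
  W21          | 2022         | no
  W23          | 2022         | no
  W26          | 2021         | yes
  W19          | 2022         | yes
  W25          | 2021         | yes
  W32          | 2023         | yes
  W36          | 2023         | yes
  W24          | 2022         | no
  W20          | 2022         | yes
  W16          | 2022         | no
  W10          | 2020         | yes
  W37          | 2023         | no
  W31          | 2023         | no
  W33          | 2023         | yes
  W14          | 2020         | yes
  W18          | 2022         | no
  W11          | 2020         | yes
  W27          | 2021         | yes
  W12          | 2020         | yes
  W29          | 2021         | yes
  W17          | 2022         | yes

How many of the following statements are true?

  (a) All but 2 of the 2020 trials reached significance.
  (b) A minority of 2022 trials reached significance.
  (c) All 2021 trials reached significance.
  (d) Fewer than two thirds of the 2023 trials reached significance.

(a) 2020: |A| = 7, |A ∩ B| = 5; needs |A ∖ B| = 2 — true.
(b) 2022: |A| = 9, |A ∩ B| = 4; needs |A ∩ B| < |A ∖ B| — true.
(c) 2021: |A| = 6, |A ∩ B| = 6; needs A ⊆ B, i.e. every element of A is in B (|A ∖ B| = 0) — true.
(d) 2023: |A| = 7, |A ∩ B| = 4; needs |A ∩ B| / |A| < 2/3 — true.

4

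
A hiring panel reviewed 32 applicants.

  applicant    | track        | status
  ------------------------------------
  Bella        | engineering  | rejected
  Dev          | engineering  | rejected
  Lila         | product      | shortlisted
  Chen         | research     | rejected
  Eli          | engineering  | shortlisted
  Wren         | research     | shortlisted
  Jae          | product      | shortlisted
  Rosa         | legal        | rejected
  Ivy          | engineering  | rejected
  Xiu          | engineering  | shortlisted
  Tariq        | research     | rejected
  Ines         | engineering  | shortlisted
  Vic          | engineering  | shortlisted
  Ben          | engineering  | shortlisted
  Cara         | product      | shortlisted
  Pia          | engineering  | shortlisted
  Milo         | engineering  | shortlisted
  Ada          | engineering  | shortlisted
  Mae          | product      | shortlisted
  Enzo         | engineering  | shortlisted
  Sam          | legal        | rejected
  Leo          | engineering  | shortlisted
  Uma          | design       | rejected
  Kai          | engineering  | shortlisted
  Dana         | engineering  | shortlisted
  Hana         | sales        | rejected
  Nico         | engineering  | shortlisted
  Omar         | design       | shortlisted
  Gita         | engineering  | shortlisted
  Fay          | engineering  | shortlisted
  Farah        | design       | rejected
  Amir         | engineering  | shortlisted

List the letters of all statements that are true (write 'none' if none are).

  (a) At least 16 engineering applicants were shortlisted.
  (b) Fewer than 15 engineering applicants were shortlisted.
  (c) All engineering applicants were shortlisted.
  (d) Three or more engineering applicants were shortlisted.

|A| = 19, |A ∩ B| = 16, |A ∖ B| = 3.
(a) |A ∩ B| ≥ 16: holds.
(b) |A ∩ B| < 15: fails.
(c) A ⊆ B, i.e. every element of A is in B (|A ∖ B| = 0): fails.
(d) |A ∩ B| ≥ 3: holds.

(a), (d)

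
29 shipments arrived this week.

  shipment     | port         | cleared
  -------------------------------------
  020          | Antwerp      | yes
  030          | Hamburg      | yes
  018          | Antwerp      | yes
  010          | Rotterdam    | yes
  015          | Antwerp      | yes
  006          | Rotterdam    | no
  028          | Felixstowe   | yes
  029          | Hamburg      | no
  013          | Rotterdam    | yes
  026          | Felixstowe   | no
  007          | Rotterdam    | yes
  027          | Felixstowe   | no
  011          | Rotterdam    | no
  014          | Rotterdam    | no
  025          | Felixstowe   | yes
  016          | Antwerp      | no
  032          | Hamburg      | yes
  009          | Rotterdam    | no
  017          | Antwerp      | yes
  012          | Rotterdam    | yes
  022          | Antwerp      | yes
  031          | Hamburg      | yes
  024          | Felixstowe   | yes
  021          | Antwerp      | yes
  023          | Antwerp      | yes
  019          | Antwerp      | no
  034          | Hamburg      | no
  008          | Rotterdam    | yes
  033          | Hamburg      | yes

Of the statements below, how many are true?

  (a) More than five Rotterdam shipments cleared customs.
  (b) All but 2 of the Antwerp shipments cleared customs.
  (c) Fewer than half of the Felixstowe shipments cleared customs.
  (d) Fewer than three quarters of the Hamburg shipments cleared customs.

(a) Rotterdam: |A| = 9, |A ∩ B| = 5; needs |A ∩ B| > 5 — false.
(b) Antwerp: |A| = 9, |A ∩ B| = 7; needs |A ∖ B| = 2 — true.
(c) Felixstowe: |A| = 5, |A ∩ B| = 3; needs |A ∩ B| < |A ∖ B| — false.
(d) Hamburg: |A| = 6, |A ∩ B| = 4; needs |A ∩ B| / |A| < 3/4 — true.

2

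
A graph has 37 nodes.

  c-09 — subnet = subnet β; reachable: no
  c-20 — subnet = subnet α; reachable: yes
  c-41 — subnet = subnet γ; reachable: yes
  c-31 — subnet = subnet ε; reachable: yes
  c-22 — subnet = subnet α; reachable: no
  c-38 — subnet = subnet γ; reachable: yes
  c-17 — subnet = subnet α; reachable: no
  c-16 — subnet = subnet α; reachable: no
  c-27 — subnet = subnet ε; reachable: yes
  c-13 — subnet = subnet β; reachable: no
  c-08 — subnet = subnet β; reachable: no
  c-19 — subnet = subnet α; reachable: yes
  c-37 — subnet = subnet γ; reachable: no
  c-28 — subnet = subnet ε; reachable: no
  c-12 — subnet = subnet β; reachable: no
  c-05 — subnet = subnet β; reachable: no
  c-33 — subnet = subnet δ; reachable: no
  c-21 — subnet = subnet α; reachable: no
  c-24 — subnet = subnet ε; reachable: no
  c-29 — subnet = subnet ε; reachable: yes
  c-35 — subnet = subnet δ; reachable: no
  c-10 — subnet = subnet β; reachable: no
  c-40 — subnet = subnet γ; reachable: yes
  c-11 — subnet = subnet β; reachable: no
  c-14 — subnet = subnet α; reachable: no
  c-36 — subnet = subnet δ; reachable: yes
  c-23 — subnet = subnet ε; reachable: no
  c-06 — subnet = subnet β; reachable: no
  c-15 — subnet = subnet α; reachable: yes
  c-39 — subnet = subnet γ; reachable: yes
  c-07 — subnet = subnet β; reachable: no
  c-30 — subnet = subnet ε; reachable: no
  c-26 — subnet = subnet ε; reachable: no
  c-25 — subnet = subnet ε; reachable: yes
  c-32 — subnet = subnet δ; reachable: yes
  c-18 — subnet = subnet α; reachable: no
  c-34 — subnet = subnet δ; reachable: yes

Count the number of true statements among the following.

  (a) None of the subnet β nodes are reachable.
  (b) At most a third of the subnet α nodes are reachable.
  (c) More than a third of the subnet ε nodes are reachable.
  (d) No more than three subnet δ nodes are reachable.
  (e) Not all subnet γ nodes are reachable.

5

(a) subnet β: |A| = 9, |A ∩ B| = 0; needs A ∩ B = ∅ (|A ∩ B| = 0) — true.
(b) subnet α: |A| = 9, |A ∩ B| = 3; needs |A ∩ B| / |A| ≤ 1/3 — true.
(c) subnet ε: |A| = 9, |A ∩ B| = 4; needs |A ∩ B| / |A| > 1/3 — true.
(d) subnet δ: |A| = 5, |A ∩ B| = 3; needs |A ∩ B| ≤ 3 — true.
(e) subnet γ: |A| = 5, |A ∩ B| = 4; needs A ⊄ B (|A ∖ B| ≥ 1) — true.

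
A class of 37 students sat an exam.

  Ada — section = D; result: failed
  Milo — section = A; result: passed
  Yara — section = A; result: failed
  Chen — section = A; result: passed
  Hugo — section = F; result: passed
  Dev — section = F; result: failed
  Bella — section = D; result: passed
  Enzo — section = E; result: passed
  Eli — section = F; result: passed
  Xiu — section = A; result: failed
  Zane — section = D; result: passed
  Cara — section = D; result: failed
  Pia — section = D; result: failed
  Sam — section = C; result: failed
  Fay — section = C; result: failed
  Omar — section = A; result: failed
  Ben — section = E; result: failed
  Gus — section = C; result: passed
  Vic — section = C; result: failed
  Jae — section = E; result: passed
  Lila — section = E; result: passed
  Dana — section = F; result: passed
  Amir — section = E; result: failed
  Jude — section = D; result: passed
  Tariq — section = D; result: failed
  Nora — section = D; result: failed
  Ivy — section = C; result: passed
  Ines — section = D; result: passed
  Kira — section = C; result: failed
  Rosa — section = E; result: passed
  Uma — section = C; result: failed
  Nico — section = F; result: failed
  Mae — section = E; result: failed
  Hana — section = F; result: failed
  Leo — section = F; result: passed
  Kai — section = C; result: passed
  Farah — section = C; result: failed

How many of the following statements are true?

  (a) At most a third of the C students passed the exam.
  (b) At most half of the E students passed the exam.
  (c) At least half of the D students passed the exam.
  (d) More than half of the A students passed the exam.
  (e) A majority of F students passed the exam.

(a) C: |A| = 9, |A ∩ B| = 3; needs |A ∩ B| / |A| ≤ 1/3 — true.
(b) E: |A| = 7, |A ∩ B| = 4; needs |A ∩ B| ≤ |A ∖ B| — false.
(c) D: |A| = 9, |A ∩ B| = 4; needs |A ∩ B| ≥ |A ∖ B| — false.
(d) A: |A| = 5, |A ∩ B| = 2; needs |A ∩ B| > |A ∖ B| — false.
(e) F: |A| = 7, |A ∩ B| = 4; needs |A ∩ B| > |A ∖ B| — true.

2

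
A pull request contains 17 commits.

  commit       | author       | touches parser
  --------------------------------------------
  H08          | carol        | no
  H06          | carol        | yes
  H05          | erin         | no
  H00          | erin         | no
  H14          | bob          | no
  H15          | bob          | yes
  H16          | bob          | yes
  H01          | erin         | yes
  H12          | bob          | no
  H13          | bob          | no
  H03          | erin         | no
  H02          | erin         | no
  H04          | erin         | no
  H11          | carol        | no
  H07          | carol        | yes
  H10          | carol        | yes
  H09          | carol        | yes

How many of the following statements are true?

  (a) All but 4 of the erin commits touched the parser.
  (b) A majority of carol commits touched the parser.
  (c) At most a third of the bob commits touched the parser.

1

(a) erin: |A| = 6, |A ∩ B| = 1; needs |A ∖ B| = 4 — false.
(b) carol: |A| = 6, |A ∩ B| = 4; needs |A ∩ B| > |A ∖ B| — true.
(c) bob: |A| = 5, |A ∩ B| = 2; needs |A ∩ B| / |A| ≤ 1/3 — false.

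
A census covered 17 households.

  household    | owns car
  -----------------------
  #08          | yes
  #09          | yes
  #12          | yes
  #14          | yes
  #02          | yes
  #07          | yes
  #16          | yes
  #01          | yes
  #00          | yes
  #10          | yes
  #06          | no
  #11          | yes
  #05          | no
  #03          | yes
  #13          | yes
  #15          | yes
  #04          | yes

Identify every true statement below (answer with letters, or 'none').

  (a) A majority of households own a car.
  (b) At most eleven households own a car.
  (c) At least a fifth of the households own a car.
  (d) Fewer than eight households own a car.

|A| = 17, |A ∩ B| = 15, |A ∖ B| = 2.
(a) |A ∩ B| > |A ∖ B|: holds.
(b) |A ∩ B| ≤ 11: fails.
(c) |A ∩ B| / |A| ≥ 1/5: holds.
(d) |A ∩ B| < 8: fails.

(a), (c)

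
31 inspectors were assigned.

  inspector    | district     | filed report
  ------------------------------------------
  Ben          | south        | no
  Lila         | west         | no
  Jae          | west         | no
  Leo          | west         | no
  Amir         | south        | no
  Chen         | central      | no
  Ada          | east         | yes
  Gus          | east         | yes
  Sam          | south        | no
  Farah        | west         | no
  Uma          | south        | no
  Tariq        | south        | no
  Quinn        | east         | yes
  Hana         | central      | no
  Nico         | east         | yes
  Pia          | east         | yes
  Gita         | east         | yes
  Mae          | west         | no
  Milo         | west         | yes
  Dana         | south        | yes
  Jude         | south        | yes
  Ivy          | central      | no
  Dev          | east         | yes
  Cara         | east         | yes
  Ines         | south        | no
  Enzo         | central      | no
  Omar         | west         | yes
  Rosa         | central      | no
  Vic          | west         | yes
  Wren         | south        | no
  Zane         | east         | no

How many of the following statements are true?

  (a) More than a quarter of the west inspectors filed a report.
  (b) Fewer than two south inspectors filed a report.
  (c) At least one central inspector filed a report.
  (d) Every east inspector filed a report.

(a) west: |A| = 8, |A ∩ B| = 3; needs |A ∩ B| / |A| > 1/4 — true.
(b) south: |A| = 9, |A ∩ B| = 2; needs |A ∩ B| < 2 — false.
(c) central: |A| = 5, |A ∩ B| = 0; needs A ∩ B ≠ ∅ (|A ∩ B| ≥ 1) — false.
(d) east: |A| = 9, |A ∩ B| = 8; needs A ⊆ B, i.e. every element of A is in B (|A ∖ B| = 0) — false.

1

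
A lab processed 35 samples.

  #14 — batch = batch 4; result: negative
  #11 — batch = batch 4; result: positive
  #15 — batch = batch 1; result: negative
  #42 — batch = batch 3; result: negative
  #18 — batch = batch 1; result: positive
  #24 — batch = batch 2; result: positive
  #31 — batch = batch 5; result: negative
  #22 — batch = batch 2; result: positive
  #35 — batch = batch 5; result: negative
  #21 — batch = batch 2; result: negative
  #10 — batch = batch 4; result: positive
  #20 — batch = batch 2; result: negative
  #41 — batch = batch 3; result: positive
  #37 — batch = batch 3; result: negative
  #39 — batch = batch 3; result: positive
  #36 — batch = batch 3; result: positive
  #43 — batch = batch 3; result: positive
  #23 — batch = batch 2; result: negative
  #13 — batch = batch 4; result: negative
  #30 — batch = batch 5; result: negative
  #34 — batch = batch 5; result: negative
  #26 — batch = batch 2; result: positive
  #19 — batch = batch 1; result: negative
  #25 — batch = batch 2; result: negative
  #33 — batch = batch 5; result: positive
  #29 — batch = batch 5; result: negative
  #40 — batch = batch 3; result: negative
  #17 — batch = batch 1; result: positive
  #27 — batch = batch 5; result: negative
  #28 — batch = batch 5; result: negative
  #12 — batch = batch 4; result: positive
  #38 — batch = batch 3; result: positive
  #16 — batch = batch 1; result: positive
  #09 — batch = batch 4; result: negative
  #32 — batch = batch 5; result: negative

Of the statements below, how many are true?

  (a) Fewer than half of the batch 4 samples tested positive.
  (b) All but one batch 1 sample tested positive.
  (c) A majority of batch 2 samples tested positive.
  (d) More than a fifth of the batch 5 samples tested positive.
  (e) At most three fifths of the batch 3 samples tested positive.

0

(a) batch 4: |A| = 6, |A ∩ B| = 3; needs |A ∩ B| < |A ∖ B| — false.
(b) batch 1: |A| = 5, |A ∩ B| = 3; needs |A ∖ B| = 1 — false.
(c) batch 2: |A| = 7, |A ∩ B| = 3; needs |A ∩ B| > |A ∖ B| — false.
(d) batch 5: |A| = 9, |A ∩ B| = 1; needs |A ∩ B| / |A| > 1/5 — false.
(e) batch 3: |A| = 8, |A ∩ B| = 5; needs |A ∩ B| / |A| ≤ 3/5 — false.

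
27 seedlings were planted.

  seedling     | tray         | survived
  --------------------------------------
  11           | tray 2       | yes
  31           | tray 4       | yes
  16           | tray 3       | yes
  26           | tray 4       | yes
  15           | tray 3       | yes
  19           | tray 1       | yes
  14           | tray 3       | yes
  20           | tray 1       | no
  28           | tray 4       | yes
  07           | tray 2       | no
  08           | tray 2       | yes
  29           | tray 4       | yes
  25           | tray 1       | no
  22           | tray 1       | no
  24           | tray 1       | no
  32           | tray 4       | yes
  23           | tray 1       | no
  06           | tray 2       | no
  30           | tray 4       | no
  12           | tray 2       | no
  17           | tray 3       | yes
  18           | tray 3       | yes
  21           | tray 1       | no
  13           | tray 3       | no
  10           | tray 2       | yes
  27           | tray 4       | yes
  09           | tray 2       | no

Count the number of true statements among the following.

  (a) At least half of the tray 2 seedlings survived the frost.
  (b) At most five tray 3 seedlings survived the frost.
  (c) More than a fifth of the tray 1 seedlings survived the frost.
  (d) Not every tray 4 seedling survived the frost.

(a) tray 2: |A| = 7, |A ∩ B| = 3; needs |A ∩ B| ≥ |A ∖ B| — false.
(b) tray 3: |A| = 6, |A ∩ B| = 5; needs |A ∩ B| ≤ 5 — true.
(c) tray 1: |A| = 7, |A ∩ B| = 1; needs |A ∩ B| / |A| > 1/5 — false.
(d) tray 4: |A| = 7, |A ∩ B| = 6; needs A ⊄ B (|A ∖ B| ≥ 1) — true.

2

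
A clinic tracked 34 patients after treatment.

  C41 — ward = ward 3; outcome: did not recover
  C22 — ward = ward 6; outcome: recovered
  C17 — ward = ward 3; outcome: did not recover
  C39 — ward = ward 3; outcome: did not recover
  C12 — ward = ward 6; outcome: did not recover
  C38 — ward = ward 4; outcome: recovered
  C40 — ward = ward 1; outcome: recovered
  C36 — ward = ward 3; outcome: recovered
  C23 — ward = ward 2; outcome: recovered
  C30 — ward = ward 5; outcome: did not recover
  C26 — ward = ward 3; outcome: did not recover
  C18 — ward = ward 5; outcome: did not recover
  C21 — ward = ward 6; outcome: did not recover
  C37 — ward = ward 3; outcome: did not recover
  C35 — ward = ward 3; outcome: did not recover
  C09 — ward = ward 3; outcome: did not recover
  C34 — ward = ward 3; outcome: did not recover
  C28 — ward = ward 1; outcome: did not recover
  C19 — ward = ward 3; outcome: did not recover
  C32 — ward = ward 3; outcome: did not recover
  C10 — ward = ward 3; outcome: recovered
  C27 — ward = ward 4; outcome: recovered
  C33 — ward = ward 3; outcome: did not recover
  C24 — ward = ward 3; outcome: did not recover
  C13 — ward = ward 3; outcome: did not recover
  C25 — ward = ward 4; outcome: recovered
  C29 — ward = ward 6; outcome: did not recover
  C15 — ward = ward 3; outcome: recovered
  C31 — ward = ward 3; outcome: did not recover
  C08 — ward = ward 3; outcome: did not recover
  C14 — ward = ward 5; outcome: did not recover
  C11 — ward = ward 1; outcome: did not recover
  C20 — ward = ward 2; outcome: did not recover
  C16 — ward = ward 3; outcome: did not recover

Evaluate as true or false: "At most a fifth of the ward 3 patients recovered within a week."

'At most a fifth of the ward 3 patients recovered within a week' holds iff |A ∩ B| / |A| ≤ 1/5.
|A| = 19, |A ∩ B| = 3, |A ∖ B| = 16.
|A ∩ B|/|A| = 3/19, so the statement is true.

True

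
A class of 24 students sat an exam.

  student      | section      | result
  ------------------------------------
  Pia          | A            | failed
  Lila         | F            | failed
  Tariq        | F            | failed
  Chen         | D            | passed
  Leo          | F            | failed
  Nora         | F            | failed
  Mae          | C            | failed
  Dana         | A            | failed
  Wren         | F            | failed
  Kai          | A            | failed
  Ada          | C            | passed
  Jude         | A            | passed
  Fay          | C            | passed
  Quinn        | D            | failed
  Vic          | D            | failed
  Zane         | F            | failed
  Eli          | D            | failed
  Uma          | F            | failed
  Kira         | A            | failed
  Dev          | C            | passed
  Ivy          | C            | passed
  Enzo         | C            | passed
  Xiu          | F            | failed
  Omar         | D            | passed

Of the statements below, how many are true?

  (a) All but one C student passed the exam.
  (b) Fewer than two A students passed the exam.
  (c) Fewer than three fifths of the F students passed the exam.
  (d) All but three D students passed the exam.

(a) C: |A| = 6, |A ∩ B| = 5; needs |A ∖ B| = 1 — true.
(b) A: |A| = 5, |A ∩ B| = 1; needs |A ∩ B| < 2 — true.
(c) F: |A| = 8, |A ∩ B| = 0; needs |A ∩ B| / |A| < 3/5 — true.
(d) D: |A| = 5, |A ∩ B| = 2; needs |A ∖ B| = 3 — true.

4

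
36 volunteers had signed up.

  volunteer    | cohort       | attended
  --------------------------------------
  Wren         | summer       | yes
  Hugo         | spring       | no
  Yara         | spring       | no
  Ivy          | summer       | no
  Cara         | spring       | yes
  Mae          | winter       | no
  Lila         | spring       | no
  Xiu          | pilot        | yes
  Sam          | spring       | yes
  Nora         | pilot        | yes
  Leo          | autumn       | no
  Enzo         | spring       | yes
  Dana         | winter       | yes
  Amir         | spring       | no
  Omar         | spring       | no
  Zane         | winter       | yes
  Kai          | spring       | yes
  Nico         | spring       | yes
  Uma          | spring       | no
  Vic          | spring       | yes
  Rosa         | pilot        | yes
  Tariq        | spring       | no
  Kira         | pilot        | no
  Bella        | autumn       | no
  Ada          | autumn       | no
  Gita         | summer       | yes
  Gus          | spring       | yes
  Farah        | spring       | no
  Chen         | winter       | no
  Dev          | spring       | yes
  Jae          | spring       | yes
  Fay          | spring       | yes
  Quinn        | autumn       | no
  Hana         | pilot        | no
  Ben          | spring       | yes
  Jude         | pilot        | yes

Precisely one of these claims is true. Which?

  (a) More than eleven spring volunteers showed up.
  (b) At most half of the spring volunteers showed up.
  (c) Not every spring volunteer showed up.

|A| = 19, |A ∩ B| = 11, |A ∖ B| = 8.
(a) requires |A ∩ B| > 11: false.
(b) requires |A ∩ B| ≤ |A ∖ B|: false.
(c) requires A ⊄ B (|A ∖ B| ≥ 1): true.

(c)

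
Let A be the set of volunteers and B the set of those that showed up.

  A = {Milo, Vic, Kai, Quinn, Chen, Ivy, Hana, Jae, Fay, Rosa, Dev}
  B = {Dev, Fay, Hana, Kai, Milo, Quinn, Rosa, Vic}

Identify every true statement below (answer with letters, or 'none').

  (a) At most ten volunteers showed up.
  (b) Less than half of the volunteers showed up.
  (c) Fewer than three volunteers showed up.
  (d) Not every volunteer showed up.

(a), (d)

|A| = 11, |A ∩ B| = 8, |A ∖ B| = 3.
(a) |A ∩ B| ≤ 10: holds.
(b) |A ∩ B| < |A ∖ B|: fails.
(c) |A ∩ B| < 3: fails.
(d) A ⊄ B (|A ∖ B| ≥ 1): holds.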